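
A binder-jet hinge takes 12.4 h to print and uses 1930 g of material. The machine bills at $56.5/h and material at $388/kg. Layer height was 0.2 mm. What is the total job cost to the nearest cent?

$1449.44

Machine-time cost = 56.5 × 12.4, so $700.60.
Feedstock cost = 388 × 1930/1000, so $748.84.
Job cost: 700.60 + 748.84 = $1449.44.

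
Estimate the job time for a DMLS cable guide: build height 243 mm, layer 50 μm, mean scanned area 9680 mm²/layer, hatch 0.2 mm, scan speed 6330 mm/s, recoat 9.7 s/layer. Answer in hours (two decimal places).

23.42 hours

Layers = ⌈243/0.05⌉ = 4860.
Per-layer scan distance: 9680 / 0.2 → 48400 mm.
Scan time per layer: 48400 / 6330 → 7.6461 s.
Time per layer = 7.6461 + 9.7 = 17.3461 s.
4860 layers × 17.3461 s/layer = 84302.046 s, i.e. 23.42 hours.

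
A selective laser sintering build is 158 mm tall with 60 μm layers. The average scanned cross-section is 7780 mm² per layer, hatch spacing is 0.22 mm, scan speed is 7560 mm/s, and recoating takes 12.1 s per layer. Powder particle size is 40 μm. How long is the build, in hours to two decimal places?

Layers = ⌈158/0.06⌉ = 2634.
Per-layer scan distance = 7780 / 0.22, so 35363.6 mm.
Per-layer scan time = 35363.6 / 7560, so 4.6777 s.
Time per layer: 4.6777 + 12.1 → 16.7777 s.
Build time = 2634 × 16.7777 = 44192.4618 s = 12.28 hours.

12.28 hours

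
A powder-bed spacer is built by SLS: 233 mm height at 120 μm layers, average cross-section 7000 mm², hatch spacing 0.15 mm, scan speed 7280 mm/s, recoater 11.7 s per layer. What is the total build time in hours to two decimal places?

9.77 hours

Layer count = ceil(233 / 0.12) = 1942.
Per-layer scan distance: 7000 / 0.15 → 46666.7 mm.
Scan time per layer = 46666.7 / 7280, so 6.4103 s.
Layer cycle: 6.4103 + 11.7 → 18.1103 s.
1942 layers × 18.1103 s/layer = 35170.2026 s, i.e. 9.77 hours.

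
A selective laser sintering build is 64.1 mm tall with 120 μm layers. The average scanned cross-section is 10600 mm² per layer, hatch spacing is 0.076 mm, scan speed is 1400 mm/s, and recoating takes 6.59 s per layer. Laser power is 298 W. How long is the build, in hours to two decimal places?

15.78 hours

Layers = ⌈64.1/0.12⌉ = 535.
Hatch length per layer = 10600 / 0.076, so 139473.7 mm.
Scan time per layer = 139473.7 / 1400 = 99.6241 s.
Per-layer time: 99.6241 + 6.59 → 106.2141 s.
Total: 535 × 106.2141 s = 56824.5435 s → 15.78 hours.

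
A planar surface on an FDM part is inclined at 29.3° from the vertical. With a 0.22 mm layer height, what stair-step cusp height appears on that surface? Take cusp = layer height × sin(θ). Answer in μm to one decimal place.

107.7 μm

Cusp = layer height × sin(29.3°) = 0.22 × 0.4894 = 0.107668 mm = 107.7 μm.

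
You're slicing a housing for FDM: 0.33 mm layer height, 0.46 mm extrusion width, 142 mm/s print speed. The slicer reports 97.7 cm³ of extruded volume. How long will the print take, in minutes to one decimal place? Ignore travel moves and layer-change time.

Bead cross-section = 0.33 × 0.46, so 0.1518 mm².
Path length: 97700 mm³ / 0.1518 mm² → 643610 mm.
Extrusion time = 643610 / 142 = 4532.5 s.
4532.5 s = 75.5 minutes.

75.5 minutes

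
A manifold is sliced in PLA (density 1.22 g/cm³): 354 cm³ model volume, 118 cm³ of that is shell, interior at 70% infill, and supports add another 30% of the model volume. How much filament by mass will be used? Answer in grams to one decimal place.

Volume inside the shell: 354 − 118 → 236 cm³.
Infill deposited = 0.70 × 236 = 165.2 cm³.
Support: 0.30 × 354 → 106.2 cm³.
Total extruded = 118 + 165.2 + 106.2, so 389.4 cm³.
Mass = 389.4 × 1.22 = 475.068 g.

475.1 g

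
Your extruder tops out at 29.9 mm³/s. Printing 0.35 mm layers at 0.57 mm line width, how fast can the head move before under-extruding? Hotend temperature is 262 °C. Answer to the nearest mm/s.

Extrusion cross-section = 0.35 × 0.57 = 0.1995 mm².
v_max = Q/A = 29.9/0.1995 = 149.87 mm/s → 150 mm/s.

150 mm/s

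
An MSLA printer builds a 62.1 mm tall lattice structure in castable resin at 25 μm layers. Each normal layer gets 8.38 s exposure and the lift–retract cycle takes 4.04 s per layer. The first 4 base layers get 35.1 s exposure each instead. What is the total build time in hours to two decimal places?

Layers = ⌈62.1/0.025⌉ = 2484.
Bottom layers: 4 × (35.1 + 4.04) → 156.56 s.
Remaining layers = 2480 × (8.38 + 4.04), so 30801.6 s.
Total = 156.56 + 30801.6 = 30958.16 s = 8.60 hours.

8.60 hours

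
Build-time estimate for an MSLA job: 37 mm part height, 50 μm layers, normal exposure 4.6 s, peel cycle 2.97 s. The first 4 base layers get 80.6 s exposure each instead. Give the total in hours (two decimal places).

1.64 hours

Layer count = ceil(37 / 0.05) = 740.
Burn-in layers = 4 × (80.6 + 2.97), so 334.28 s.
Regular layers: 736 × (4.6 + 2.97) → 5571.52 s.
Sum: 334.28 + 5571.52 = 5905.8 s → 1.64 hours.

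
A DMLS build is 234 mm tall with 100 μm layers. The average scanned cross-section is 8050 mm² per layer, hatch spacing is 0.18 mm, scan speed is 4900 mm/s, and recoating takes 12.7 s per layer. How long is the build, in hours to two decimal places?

14.19 hours

Number of layers: 234 / 0.1 → 2340 (rounded up).
Hatch length per layer = 8050 / 0.18, so 44722.2 mm.
Laser time per layer = 44722.2 / 4900, so 9.127 s.
Layer cycle: 9.127 + 12.7 → 21.827 s.
Build time = 2340 × 21.827 = 51075.18 s = 14.19 hours.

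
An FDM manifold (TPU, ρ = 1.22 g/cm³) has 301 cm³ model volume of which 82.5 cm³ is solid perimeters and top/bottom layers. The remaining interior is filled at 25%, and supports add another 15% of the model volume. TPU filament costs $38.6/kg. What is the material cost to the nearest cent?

Interior volume = 301 − 82.5 = 218.5 cm³.
Infill deposited = 0.25 × 218.5 = 54.625 cm³.
Support = 0.15 × 301, so 45.15 cm³.
Total extruded: 82.5 + 54.625 + 45.15 → 182.275 cm³.
Mass = 182.275 × 1.22 = 222.3755 g.
Cost = 222.3755 g / 1000 × $38.6/kg = $8.58.

$8.58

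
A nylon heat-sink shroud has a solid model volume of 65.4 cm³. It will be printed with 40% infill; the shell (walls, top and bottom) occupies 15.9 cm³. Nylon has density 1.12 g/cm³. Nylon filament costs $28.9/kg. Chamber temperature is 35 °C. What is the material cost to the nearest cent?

$1.16

Infill region: 65.4 − 15.9 → 49.5 cm³.
Infill deposited = 0.40 × 49.5 = 19.8 cm³.
Total extruded = 15.9 + 19.8, so 35.7 cm³.
Mass = 35.7 × 1.12, so 39.984 g.
Cost = 39.984 g / 1000 × $28.9/kg = $1.16.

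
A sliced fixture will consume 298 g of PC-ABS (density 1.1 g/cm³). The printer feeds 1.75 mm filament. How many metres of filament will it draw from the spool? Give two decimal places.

Volume = 298 g / 1.1 g·cm⁻³ = 270.9091 cm³ = 270909.1 mm³.
Filament cross-section = π × (1.75/2)² = 2.4053 mm².
L = V/A = 270909.1/2.4053 = 112630.07 mm → 112.63 m.

112.63 m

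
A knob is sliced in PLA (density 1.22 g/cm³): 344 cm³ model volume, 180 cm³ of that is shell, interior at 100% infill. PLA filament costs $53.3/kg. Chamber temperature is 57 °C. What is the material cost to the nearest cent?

Volume inside the shell: 344 − 180 → 164 cm³.
Infill volume = 1.00 × 164, so 164 cm³.
Total printed volume = 180 + 164 = 344 cm³.
Mass = 344 × 1.22, so 419.68 g.
Cost = 419.68 g / 1000 × $53.3/kg = $22.37.

$22.37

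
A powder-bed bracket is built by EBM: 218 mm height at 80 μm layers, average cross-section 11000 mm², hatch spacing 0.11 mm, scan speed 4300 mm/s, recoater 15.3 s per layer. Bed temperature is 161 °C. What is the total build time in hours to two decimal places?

Layer count = ceil(218 / 0.08) = 2725.
Scan path per layer = 11000 / 0.11, so 100000 mm.
Per-layer scan time: 100000 / 4300 → 23.2558 s.
Layer cycle: 23.2558 + 15.3 → 38.5558 s.
2725 layers × 38.5558 s/layer = 105064.555 s, i.e. 29.18 hours.

29.18 hours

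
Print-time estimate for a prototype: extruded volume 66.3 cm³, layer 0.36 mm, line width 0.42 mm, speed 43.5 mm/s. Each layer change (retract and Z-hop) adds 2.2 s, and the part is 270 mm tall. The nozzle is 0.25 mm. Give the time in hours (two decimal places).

3.26 hours

Bead cross-section: 0.36 × 0.42 → 0.1512 mm².
Total extruded path = 66300/0.1512 = 438492.1 mm.
Print-move time = 438492.1 / 43.5 = 10080.3 s.
Layers = ⌈270/0.36⌉ = 750.
Z-hop total = 750 × 2.2 = 1650 s.
Total = 10080.3 + 1650 = 11730.3 s = 3.26 hours.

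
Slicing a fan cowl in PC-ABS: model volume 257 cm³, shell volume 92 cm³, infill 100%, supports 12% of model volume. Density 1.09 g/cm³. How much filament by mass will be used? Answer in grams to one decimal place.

Volume inside the shell = 257 − 92, so 165 cm³.
Deposited infill = 1.00 × 165 = 165 cm³.
Support = 0.12 × 257, so 30.84 cm³.
Total extruded = 92 + 165 + 30.84, so 287.84 cm³.
Mass: 287.84 × 1.09 → 313.7456 g.

313.7 g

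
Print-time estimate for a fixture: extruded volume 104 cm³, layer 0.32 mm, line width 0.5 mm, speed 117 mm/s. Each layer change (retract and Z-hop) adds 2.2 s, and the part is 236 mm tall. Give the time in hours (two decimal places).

Bead cross-section = 0.32 × 0.5, so 0.16 mm².
Total extruded path = 104000/0.16 = 650000 mm.
Print-move time = 650000 / 117 = 5555.6 s.
Number of layers: 236 / 0.32 → 738 (rounded up).
Non-print overhead = 738 × 2.2 = 1623.6 s.
Total = 5555.6 + 1623.6 = 7179.2 s = 1.99 hours.

1.99 hours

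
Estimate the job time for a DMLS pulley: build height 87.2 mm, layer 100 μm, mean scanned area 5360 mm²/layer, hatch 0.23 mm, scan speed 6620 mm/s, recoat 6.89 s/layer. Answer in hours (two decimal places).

Layers = ⌈87.2/0.1⌉ = 872.
Per-layer scan distance: 5360 / 0.23 → 23304.3 mm.
Laser time per layer = 23304.3 / 6620, so 3.5203 s.
Time per layer = 3.5203 + 6.89, so 10.4103 s.
872 layers × 10.4103 s/layer = 9077.7816 s, i.e. 2.52 hours.

2.52 hours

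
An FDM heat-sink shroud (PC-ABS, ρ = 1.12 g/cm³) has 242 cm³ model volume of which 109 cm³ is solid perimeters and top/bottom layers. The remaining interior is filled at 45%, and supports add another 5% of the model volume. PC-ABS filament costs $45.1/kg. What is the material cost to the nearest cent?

Interior volume = 242 − 109 = 133 cm³.
Infill volume: 0.45 × 133 → 59.85 cm³.
Support = 0.05 × 242, so 12.1 cm³.
Deposited volume = 109 + 59.85 + 12.1, so 180.95 cm³.
Mass: 180.95 × 1.12 → 202.664 g.
Cost = 202.664 g / 1000 × $45.1/kg = $9.14.

$9.14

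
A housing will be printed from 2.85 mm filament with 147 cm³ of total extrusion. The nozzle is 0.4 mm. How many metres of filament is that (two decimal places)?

Cross-section of 2.85 mm filament: π·(2.85/2)² = 6.3794 mm².
L = 147000 mm³ / 6.3794 mm² = 23042.92 mm, i.e. 23.04 m.

23.04 m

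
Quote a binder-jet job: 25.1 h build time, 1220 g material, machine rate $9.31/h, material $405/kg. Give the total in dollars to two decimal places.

$727.78

Machine-time cost = 9.31 × 25.1, so $233.681.
Feedstock cost: 405 × 1220/1000 → $494.10.
Total = 233.681 + 494.10 = 727.781 ≈ $727.78.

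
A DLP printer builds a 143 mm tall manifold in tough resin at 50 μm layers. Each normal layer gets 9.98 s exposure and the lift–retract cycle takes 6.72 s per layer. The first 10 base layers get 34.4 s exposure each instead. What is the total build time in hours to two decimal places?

Layers = ⌈143/0.05⌉ = 2860.
Burn-in layers = 10 × (34.4 + 6.72) = 411.2 s.
Regular layers: 2850 × (9.98 + 6.72) → 47595 s.
Total = 411.2 + 47595 = 48006.2 s = 13.34 hours.

13.34 hours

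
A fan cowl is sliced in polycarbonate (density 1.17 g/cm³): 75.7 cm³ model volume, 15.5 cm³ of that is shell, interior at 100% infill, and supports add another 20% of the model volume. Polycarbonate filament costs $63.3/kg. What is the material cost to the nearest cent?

Interior volume = 75.7 − 15.5, so 60.2 cm³.
Infill deposited = 1.00 × 60.2 = 60.2 cm³.
Support: 0.20 × 75.7 → 15.14 cm³.
Deposited volume: 15.5 + 60.2 + 15.14 → 90.84 cm³.
Mass: 90.84 × 1.17 → 106.2828 g.
At $63.3/kg: 106.2828/1000 × 63.3 = $6.73.

$6.73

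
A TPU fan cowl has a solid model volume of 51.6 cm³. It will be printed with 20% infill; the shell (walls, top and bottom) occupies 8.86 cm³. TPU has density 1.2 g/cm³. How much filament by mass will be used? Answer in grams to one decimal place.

20.9 g

Interior volume: 51.6 − 8.86 → 42.74 cm³.
Infill volume = 0.20 × 42.74, so 8.548 cm³.
Total extruded = 8.86 + 8.548, so 17.408 cm³.
Mass = 17.408 × 1.2 = 20.8896 g.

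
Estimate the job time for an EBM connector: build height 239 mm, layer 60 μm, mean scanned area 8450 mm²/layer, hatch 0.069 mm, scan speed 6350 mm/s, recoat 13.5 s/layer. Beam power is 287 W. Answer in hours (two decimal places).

36.28 hours

Layers = ⌈239/0.06⌉ = 3984.
Hatch length per layer: 8450 / 0.069 → 122463.8 mm.
Per-layer scan time = 122463.8 / 6350, so 19.2856 s.
Per-layer time: 19.2856 + 13.5 → 32.7856 s.
Total: 3984 × 32.7856 s = 130617.8304 s → 36.28 hours.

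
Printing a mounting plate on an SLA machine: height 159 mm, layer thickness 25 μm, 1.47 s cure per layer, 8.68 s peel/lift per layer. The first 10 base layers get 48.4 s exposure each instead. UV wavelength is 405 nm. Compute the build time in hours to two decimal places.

18.06 hours

Layer count = ceil(159 / 0.025) = 6360.
Burn-in layers = 10 × (48.4 + 8.68), so 570.8 s.
Regular layers: 6350 × (1.47 + 8.68) → 64452.5 s.
Total = 570.8 + 64452.5 = 65023.3 s = 18.06 hours.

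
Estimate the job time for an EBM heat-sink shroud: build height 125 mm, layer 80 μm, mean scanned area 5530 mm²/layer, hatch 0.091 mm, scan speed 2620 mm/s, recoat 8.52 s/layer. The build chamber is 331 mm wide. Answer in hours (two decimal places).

13.77 hours

Layers = ⌈125/0.08⌉ = 1563.
Hatch length per layer = 5530 / 0.091, so 60769.2 mm.
Beam time per layer = 60769.2 / 2620, so 23.1944 s.
Layer cycle = 23.1944 + 8.52 = 31.7144 s.
Total: 1563 × 31.7144 s = 49569.6072 s → 13.77 hours.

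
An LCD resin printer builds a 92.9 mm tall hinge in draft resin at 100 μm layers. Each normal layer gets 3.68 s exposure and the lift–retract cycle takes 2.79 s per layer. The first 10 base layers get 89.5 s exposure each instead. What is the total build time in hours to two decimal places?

1.91 hours

Number of layers: 92.9 / 0.1 → 929 (rounded up).
Bottom layers = 10 × (89.5 + 2.79) = 922.9 s.
Regular layers = 919 × (3.68 + 2.79), so 5945.93 s.
Total = 922.9 + 5945.93 = 6868.83 s = 1.91 hours.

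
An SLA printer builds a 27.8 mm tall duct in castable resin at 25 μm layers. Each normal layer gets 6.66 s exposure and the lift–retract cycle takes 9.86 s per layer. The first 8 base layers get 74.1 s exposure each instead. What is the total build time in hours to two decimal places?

5.25 hours

Layers = ⌈27.8/0.025⌉ = 1112.
Burn-in layers = 8 × (74.1 + 9.86), so 671.68 s.
Normal layers: 1104 × (6.66 + 9.86) → 18238.08 s.
Sum: 671.68 + 18238.08 = 18909.76 s → 5.25 hours.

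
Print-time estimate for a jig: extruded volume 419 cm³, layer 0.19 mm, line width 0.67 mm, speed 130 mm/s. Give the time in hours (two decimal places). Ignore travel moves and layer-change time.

7.03 hours

Line area: 0.19 × 0.67 → 0.1273 mm².
Toolpath length = 419 cm³ / 0.1273 mm² = 419000 / 0.1273 = 3291437.5 mm.
Print-move time: 3291437.5 / 130 → 25318.8 s.
That's 25318.8 s → 7.03 hours.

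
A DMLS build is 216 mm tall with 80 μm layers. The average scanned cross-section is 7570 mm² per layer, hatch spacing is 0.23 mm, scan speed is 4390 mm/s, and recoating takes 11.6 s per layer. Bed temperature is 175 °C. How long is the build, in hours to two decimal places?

14.32 hours

Number of layers: 216 / 0.08 → 2700 (rounded up).
Scan path per layer = 7570 / 0.23, so 32913 mm.
Per-layer scan time = 32913 / 4390, so 7.4973 s.
Per-layer time: 7.4973 + 11.6 → 19.0973 s.
Build time = 2700 × 19.0973 = 51562.71 s = 14.32 hours.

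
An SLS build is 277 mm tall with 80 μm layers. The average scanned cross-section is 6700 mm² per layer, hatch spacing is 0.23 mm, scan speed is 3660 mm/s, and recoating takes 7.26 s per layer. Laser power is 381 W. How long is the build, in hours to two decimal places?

Number of layers: 277 / 0.08 → 3463 (rounded up).
Scan path per layer = 6700 / 0.23 = 29130.4 mm.
Per-layer scan time = 29130.4 / 3660 = 7.9591 s.
Layer cycle = 7.9591 + 7.26 = 15.2191 s.
3463 layers × 15.2191 s/layer = 52703.7433 s, i.e. 14.64 hours.

14.64 hours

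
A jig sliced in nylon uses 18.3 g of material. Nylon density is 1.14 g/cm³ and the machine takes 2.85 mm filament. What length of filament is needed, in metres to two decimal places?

Volume = 18.3 g / 1.14 g·cm⁻³ = 16.0526 cm³ = 16052.6 mm³.
Cross-section of 2.85 mm filament: π·(2.85/2)² = 6.3794 mm².
Length = 16052.6 / 6.3794 = 2516.32 mm = 2.52 m.

2.52 m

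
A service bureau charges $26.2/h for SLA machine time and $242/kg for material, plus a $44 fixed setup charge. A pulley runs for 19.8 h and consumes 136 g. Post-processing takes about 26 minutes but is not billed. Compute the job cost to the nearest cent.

$595.67

Machine cost = 26.2 × 19.8, so $518.76.
Feedstock cost = 242 × 136/1000 = $32.912.
Adding setup: 518.76 + 32.912 + 44 → 595.672 ≈ $595.67.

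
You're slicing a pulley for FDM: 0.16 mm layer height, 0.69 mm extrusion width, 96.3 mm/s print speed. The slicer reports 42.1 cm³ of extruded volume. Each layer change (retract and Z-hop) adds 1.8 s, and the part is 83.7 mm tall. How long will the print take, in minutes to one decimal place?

Line area = 0.16 × 0.69, so 0.1104 mm².
Total extruded path = 42100/0.1104 = 381340.6 mm.
Print-move time = 381340.6 / 96.3 = 3959.9 s.
Layers = ⌈83.7/0.16⌉ = 524.
Layer-change overhead = 524 × 1.8 = 943.2 s.
Total = 3959.9 + 943.2 = 4903.1 s = 81.7 minutes.

81.7 minutes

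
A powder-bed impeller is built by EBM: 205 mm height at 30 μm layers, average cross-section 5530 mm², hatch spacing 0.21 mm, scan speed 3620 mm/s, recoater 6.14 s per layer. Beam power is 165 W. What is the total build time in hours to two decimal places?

Number of layers: 205 / 0.03 → 6834 (rounded up).
Per-layer scan distance: 5530 / 0.21 → 26333.3 mm.
Scan time per layer = 26333.3 / 3620 = 7.2744 s.
Layer cycle = 7.2744 + 6.14 = 13.4144 s.
Build time = 6834 × 13.4144 = 91674.0096 s = 25.47 hours.

25.47 hours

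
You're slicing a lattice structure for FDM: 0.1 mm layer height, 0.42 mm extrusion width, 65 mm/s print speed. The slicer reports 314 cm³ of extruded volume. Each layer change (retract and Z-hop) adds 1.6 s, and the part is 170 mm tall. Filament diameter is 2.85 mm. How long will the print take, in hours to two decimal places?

32.71 hours

Line area = 0.1 × 0.42 = 0.042 mm².
Path length: 314000 mm³ / 0.042 mm² → 7476190.5 mm.
Extrusion time: 7476190.5 / 65 → 115018.3 s.
Layers = ⌈170/0.1⌉ = 1700.
Layer-change overhead: 1700 × 1.6 → 2720 s.
Total = 115018.3 + 2720 = 117738.3 s = 32.71 hours.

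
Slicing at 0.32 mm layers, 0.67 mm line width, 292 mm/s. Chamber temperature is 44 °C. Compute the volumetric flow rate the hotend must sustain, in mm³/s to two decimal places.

Extrusion cross-section: 0.32 × 0.67 → 0.2144 mm².
Volumetric flow = 292 × 0.2144 = 62.60 mm³/s.

62.60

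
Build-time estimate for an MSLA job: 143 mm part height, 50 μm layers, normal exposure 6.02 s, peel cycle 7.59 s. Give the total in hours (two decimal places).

10.81 hours

Number of layers: 143 / 0.05 → 2860 (rounded up).
Per-layer time = 6.02 + 7.59 = 13.61 s.
Build time: 2860 × 13.61 s = 38924.6 s, i.e. 10.81 hours.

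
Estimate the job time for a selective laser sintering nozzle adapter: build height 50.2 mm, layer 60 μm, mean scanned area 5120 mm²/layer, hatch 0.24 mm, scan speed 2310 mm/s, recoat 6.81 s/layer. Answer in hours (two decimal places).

3.73 hours

Number of layers: 50.2 / 0.06 → 837 (rounded up).
Scan path per layer = 5120 / 0.24, so 21333.3 mm.
Scan time per layer = 21333.3 / 2310, so 9.2352 s.
Time per layer: 9.2352 + 6.81 → 16.0452 s.
837 layers × 16.0452 s/layer = 13429.8324 s, i.e. 3.73 hours.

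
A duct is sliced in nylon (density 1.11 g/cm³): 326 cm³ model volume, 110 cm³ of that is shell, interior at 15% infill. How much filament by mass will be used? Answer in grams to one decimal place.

Volume inside the shell: 326 − 110 → 216 cm³.
Deposited infill: 0.15 × 216 → 32.4 cm³.
Total extruded: 110 + 32.4 → 142.4 cm³.
Mass: 142.4 × 1.11 → 158.064 g.

158.1 g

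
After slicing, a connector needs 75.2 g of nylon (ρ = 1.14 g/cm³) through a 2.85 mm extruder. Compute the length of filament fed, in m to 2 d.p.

10.34 m

Volume = 75.2 g / 1.14 g·cm⁻³ = 65.9649 cm³ = 65964.9 mm³.
A = π r² = π × 1.425² = 6.3794 mm².
L = V/A = 65964.9/6.3794 = 10340.3 mm → 10.34 m.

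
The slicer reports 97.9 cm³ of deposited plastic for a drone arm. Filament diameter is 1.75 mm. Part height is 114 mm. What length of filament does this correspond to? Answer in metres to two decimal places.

40.70 m

Cross-section of 1.75 mm filament: π·(1.75/2)² = 2.4053 mm².
Length = 97.9 cm³ / 2.4053 mm² = 97900 / 2.4053 = 40701.78 mm = 40.70 m.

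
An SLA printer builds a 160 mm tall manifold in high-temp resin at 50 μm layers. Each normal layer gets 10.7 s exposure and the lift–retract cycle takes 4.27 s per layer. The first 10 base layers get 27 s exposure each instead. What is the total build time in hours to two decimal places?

Number of layers: 160 / 0.05 → 3200 (rounded up).
Burn-in layers = 10 × (27 + 4.27), so 312.7 s.
Normal layers = 3190 × (10.7 + 4.27), so 47754.3 s.
Sum: 312.7 + 47754.3 = 48067 s → 13.35 hours.

13.35 hours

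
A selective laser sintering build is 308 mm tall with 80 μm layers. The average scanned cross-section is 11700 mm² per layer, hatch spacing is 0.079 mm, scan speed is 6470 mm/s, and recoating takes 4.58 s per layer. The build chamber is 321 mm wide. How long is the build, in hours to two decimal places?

29.38 hours

Number of layers: 308 / 0.08 → 3850 (rounded up).
Scan path per layer = 11700 / 0.079, so 148101.3 mm.
Scan time per layer = 148101.3 / 6470, so 22.8905 s.
Per-layer time = 22.8905 + 4.58, so 27.4705 s.
3850 layers × 27.4705 s/layer = 105761.425 s, i.e. 29.38 hours.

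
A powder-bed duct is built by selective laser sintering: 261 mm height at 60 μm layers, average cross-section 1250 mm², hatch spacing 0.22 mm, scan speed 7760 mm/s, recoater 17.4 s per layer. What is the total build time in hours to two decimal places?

Layer count = ceil(261 / 0.06) = 4350.
Scan path per layer: 1250 / 0.22 → 5681.8 mm.
Scan time per layer: 5681.8 / 7760 → 0.7322 s.
Time per layer = 0.7322 + 17.4, so 18.1322 s.
Build time = 4350 × 18.1322 = 78875.07 s = 21.91 hours.

21.91 hours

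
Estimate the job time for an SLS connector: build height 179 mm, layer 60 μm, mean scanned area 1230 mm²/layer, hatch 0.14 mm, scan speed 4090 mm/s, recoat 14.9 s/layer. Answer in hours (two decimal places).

Layer count = ceil(179 / 0.06) = 2984.
Per-layer scan distance: 1230 / 0.14 → 8785.7 mm.
Laser time per layer = 8785.7 / 4090 = 2.1481 s.
Time per layer = 2.1481 + 14.9, so 17.0481 s.
Build time = 2984 × 17.0481 = 50871.5304 s = 14.13 hours.

14.13 hours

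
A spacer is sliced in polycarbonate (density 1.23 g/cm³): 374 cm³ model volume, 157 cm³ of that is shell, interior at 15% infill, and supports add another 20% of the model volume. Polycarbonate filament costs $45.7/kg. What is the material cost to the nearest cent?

Interior volume = 374 − 157 = 217 cm³.
Deposited infill: 0.15 × 217 → 32.55 cm³.
Support = 0.20 × 374, so 74.8 cm³.
Total extruded = 157 + 32.55 + 74.8 = 264.35 cm³.
Mass = 264.35 × 1.23, so 325.1505 g.
Cost = 325.1505 g / 1000 × $45.7/kg = $14.86.

$14.86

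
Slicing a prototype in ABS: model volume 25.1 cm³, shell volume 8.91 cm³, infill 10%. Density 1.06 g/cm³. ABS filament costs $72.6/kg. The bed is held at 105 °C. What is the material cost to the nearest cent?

Volume inside the shell: 25.1 − 8.91 → 16.19 cm³.
Infill volume: 0.10 × 16.19 → 1.619 cm³.
Total extruded: 8.91 + 1.619 → 10.529 cm³.
Mass: 10.529 × 1.06 → 11.16074 g.
At $72.6/kg: 11.16074/1000 × 72.6 = $0.81.

$0.81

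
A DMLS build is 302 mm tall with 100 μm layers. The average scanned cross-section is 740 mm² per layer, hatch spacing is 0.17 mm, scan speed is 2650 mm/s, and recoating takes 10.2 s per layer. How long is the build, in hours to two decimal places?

9.93 hours

Layer count = ceil(302 / 0.1) = 3020.
Per-layer scan distance = 740 / 0.17, so 4352.9 mm.
Scan time per layer = 4352.9 / 2650, so 1.6426 s.
Per-layer time = 1.6426 + 10.2 = 11.8426 s.
Total: 3020 × 11.8426 s = 35764.652 s → 9.93 hours.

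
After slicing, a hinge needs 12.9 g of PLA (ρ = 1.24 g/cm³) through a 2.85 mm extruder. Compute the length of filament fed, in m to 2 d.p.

1.63 m

Extruded volume: 12.9/1.24 = 10.4032 cm³ (10403.2 mm³).
Cross-section of 2.85 mm filament: π·(2.85/2)² = 6.3794 mm².
Length = 10403.2 / 6.3794 = 1630.75 mm = 1.63 m.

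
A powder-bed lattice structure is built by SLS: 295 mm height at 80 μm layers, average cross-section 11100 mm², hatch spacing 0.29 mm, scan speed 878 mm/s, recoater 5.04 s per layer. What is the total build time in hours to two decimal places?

Number of layers: 295 / 0.08 → 3688 (rounded up).
Per-layer scan distance = 11100 / 0.29 = 38275.9 mm.
Scan time per layer = 38275.9 / 878, so 43.5944 s.
Time per layer: 43.5944 + 5.04 → 48.6344 s.
3688 layers × 48.6344 s/layer = 179363.6672 s, i.e. 49.82 hours.

49.82 hours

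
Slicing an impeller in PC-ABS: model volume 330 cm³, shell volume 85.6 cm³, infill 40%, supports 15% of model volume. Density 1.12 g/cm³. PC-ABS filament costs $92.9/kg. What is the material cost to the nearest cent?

Interior volume = 330 − 85.6, so 244.4 cm³.
Infill deposited = 0.40 × 244.4, so 97.76 cm³.
Support: 0.15 × 330 → 49.5 cm³.
Total extruded = 85.6 + 97.76 + 49.5 = 232.86 cm³.
Mass = 232.86 × 1.12, so 260.8032 g.
At $92.9/kg: 260.8032/1000 × 92.9 = $24.23.

$24.23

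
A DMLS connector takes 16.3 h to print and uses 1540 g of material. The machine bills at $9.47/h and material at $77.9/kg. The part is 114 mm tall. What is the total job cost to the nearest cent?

$274.33

Time charge: 9.47 × 16.3 → $154.361.
Feedstock cost = 77.9 × 1540/1000 = $119.966.
Total = 154.361 + 119.966 = 274.327 ≈ $274.33.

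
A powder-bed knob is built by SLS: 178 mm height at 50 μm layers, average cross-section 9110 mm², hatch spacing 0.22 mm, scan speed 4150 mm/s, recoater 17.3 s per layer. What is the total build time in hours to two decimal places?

Layer count = ceil(178 / 0.05) = 3560.
Scan path per layer = 9110 / 0.22 = 41409.1 mm.
Per-layer scan time = 41409.1 / 4150 = 9.9781 s.
Per-layer time = 9.9781 + 17.3, so 27.2781 s.
Total: 3560 × 27.2781 s = 97110.036 s → 26.98 hours.

26.98 hours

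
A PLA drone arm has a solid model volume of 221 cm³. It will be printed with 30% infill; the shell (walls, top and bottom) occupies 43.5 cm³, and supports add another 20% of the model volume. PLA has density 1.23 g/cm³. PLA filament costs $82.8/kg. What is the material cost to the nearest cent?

$14.35

Infill region = 221 − 43.5, so 177.5 cm³.
Deposited infill: 0.30 × 177.5 → 53.25 cm³.
Support = 0.20 × 221, so 44.2 cm³.
Total extruded = 43.5 + 53.25 + 44.2 = 140.95 cm³.
Mass = 140.95 × 1.23, so 173.3685 g.
At $82.8/kg: 173.3685/1000 × 82.8 = $14.35.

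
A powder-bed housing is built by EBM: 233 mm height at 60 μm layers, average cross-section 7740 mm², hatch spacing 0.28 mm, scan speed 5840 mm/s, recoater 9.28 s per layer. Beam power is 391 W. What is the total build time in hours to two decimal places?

15.12 hours

Layer count = ceil(233 / 0.06) = 3884.
Scan path per layer = 7740 / 0.28, so 27642.9 mm.
Scan time per layer = 27642.9 / 5840 = 4.7334 s.
Time per layer = 4.7334 + 9.28, so 14.0134 s.
Total: 3884 × 14.0134 s = 54428.0456 s → 15.12 hours.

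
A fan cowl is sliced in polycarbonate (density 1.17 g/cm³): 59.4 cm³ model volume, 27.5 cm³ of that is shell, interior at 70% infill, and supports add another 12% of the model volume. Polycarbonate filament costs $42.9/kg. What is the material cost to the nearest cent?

$2.86

Volume inside the shell = 59.4 − 27.5 = 31.9 cm³.
Deposited infill = 0.70 × 31.9, so 22.33 cm³.
Support = 0.12 × 59.4, so 7.128 cm³.
Total printed volume = 27.5 + 22.33 + 7.128, so 56.958 cm³.
Mass: 56.958 × 1.17 → 66.64086 g.
Cost = 66.64086 g / 1000 × $42.9/kg = $2.86.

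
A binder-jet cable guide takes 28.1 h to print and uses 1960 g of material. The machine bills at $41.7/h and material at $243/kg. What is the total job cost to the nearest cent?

Machine-time cost = 41.7 × 28.1, so $1171.77.
Material charge = 243 × 1960/1000 = $476.28.
Total = 1171.77 + 476.28 = $1648.05.

$1648.05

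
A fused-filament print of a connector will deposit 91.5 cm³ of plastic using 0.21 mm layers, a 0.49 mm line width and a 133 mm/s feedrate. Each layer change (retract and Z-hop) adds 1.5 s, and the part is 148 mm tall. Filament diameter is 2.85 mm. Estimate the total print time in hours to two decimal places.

2.15 hours

Extrusion cross-section = 0.21 × 0.49 = 0.1029 mm².
Path length: 91500 mm³ / 0.1029 mm² → 889212.8 mm.
Print-move time = 889212.8 / 133 = 6685.8 s.
Layers = ⌈148/0.21⌉ = 705.
Non-print overhead = 705 × 1.5 = 1057.5 s.
Total = 6685.8 + 1057.5 = 7743.3 s = 2.15 hours.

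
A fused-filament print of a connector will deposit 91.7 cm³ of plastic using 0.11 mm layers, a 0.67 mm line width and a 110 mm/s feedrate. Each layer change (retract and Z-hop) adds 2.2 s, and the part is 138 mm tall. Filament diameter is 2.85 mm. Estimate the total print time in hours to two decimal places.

Line area = 0.11 × 0.67, so 0.0737 mm².
Toolpath length = 91.7 cm³ / 0.0737 mm² = 91700 / 0.0737 = 1244233.4 mm.
Time extruding = 1244233.4 / 110, so 11311.2 s.
Number of layers: 138 / 0.11 → 1255 (rounded up).
Layer-change overhead: 1255 × 2.2 → 2761 s.
Total = 11311.2 + 2761 = 14072.2 s = 3.91 hours.

3.91 hours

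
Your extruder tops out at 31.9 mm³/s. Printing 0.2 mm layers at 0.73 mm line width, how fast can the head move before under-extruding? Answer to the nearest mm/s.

218 mm/s

A = 0.2 × 0.73, so 0.146 mm².
v_max = Q/A = 31.9/0.146 = 218.49 mm/s → 218 mm/s.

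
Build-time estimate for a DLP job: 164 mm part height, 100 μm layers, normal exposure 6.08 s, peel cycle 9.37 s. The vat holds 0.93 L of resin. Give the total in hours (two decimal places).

Layer count = ceil(164 / 0.1) = 1640.
Per-layer time = 6.08 + 9.37 = 15.45 s.
Total = 1640 × 15.45 = 25338 s = 7.04 hours.

7.04 hours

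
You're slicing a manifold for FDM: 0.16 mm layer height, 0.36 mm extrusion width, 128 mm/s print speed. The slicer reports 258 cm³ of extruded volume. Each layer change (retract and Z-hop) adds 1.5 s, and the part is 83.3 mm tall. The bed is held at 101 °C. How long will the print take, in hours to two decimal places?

Line area = 0.16 × 0.36 = 0.0576 mm².
Total extruded path = 258000/0.0576 = 4479166.7 mm.
Print-move time: 4479166.7 / 128 → 34993.5 s.
Number of layers: 83.3 / 0.16 → 521 (rounded up).
Layer-change overhead: 521 × 1.5 → 781.5 s.
Altogether 34993.5 + 781.5 = 35775 s, i.e. 9.94 hours.

9.94 hours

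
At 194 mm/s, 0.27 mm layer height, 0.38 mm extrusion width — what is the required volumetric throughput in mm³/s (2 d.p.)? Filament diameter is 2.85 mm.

19.90

A = 0.27 × 0.38, so 0.1026 mm².
Q = v·A = 194 × 0.1026 = 19.90 mm³/s.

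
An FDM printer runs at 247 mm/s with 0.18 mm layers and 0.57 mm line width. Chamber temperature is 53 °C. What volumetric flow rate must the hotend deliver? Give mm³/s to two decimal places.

25.34

Extrusion cross-section = 0.18 × 0.57, so 0.1026 mm².
Volumetric flow = 247 × 0.1026 = 25.34 mm³/s.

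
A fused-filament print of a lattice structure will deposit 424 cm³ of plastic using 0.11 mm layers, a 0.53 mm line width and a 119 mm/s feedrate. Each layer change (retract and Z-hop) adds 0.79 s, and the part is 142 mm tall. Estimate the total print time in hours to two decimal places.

17.26 hours

Bead cross-section = 0.11 × 0.53 = 0.0583 mm².
Total extruded path = 424000/0.0583 = 7272727.3 mm.
Print-move time: 7272727.3 / 119 → 61115.4 s.
Layers = ⌈142/0.11⌉ = 1291.
Z-hop total = 1291 × 0.79, so 1019.89 s.
Total = 61115.4 + 1019.89 = 62135.29 s = 17.26 hours.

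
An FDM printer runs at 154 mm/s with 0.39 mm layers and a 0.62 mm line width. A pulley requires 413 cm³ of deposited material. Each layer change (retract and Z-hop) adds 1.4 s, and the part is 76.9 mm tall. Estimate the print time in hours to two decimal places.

Bead cross-section = 0.39 × 0.62, so 0.2418 mm².
Toolpath length = 413 cm³ / 0.2418 mm² = 413000 / 0.2418 = 1708023.2 mm.
Time extruding = 1708023.2 / 154 = 11091.1 s.
Layers = ⌈76.9/0.39⌉ = 198.
Layer-change overhead = 198 × 1.4 = 277.2 s.
Altogether 11091.1 + 277.2 = 11368.3 s, i.e. 3.16 hours.

3.16 hours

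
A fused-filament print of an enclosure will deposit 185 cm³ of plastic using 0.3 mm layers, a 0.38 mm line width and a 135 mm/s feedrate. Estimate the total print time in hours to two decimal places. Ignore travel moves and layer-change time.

3.34 hours

Extrusion cross-section: 0.3 × 0.38 → 0.114 mm².
Path length: 185000 mm³ / 0.114 mm² → 1622807 mm.
Time extruding: 1622807 / 135 → 12020.8 s.
Converting: 12020.8 s = 3.34 hours.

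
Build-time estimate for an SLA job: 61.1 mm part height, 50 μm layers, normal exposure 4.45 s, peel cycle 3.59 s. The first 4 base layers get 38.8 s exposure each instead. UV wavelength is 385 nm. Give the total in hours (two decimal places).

Layers = ⌈61.1/0.05⌉ = 1222.
Burn-in layers = 4 × (38.8 + 3.59) = 169.56 s.
Regular layers = 1218 × (4.45 + 3.59) = 9792.72 s.
Sum: 169.56 + 9792.72 = 9962.28 s → 2.77 hours.

2.77 hours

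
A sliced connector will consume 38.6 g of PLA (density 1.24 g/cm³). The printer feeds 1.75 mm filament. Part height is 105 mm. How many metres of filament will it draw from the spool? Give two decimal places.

12.94 m

Volume = 38.6 g / 1.24 g·cm⁻³ = 31.129 cm³ = 31129 mm³.
Cross-section of 1.75 mm filament: π·(1.75/2)² = 2.4053 mm².
L = V/A = 31129/2.4053 = 12941.84 mm → 12.94 m.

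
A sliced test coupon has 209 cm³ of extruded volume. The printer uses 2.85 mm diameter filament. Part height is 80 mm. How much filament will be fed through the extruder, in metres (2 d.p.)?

32.76 m

A = π r² = π × 1.425² = 6.3794 mm².
L = 209000 mm³ / 6.3794 mm² = 32761.7 mm, i.e. 32.76 m.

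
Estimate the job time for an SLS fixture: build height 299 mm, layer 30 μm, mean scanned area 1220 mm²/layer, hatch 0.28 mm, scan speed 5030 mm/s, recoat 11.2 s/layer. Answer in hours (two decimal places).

Layers = ⌈299/0.03⌉ = 9967.
Scan path per layer = 1220 / 0.28 = 4357.1 mm.
Scan time per layer: 4357.1 / 5030 → 0.8662 s.
Per-layer time = 0.8662 + 11.2 = 12.0662 s.
Build time = 9967 × 12.0662 = 120263.8154 s = 33.41 hours.

33.41 hours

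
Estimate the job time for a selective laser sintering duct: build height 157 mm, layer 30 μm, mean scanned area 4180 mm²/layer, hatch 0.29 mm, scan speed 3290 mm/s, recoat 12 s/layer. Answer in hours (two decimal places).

Number of layers: 157 / 0.03 → 5234 (rounded up).
Hatch length per layer = 4180 / 0.29, so 14413.8 mm.
Per-layer scan time = 14413.8 / 3290, so 4.3811 s.
Time per layer = 4.3811 + 12, so 16.3811 s.
5234 layers × 16.3811 s/layer = 85738.6774 s, i.e. 23.82 hours.

23.82 hours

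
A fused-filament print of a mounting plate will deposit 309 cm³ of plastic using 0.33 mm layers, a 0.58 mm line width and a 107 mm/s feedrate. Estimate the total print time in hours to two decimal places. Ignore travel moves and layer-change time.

Bead cross-section: 0.33 × 0.58 → 0.1914 mm².
Total extruded path = 309000/0.1914 = 1614420.1 mm.
Print-move time: 1614420.1 / 107 → 15088 s.
Converting: 15088 s = 4.19 hours.

4.19 hours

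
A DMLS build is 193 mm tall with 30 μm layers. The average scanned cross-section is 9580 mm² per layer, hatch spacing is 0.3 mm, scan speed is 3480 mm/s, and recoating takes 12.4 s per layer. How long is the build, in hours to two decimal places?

Layer count = ceil(193 / 0.03) = 6434.
Scan path per layer: 9580 / 0.3 → 31933.3 mm.
Laser time per layer: 31933.3 / 3480 → 9.1762 s.
Layer cycle: 9.1762 + 12.4 → 21.5762 s.
Build time = 6434 × 21.5762 = 138821.2708 s = 38.56 hours.

38.56 hours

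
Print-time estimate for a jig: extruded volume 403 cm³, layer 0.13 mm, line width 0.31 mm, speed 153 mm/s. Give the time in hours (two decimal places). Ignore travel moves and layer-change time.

18.16 hours

Line area = 0.13 × 0.31, so 0.0403 mm².
Toolpath length = 403 cm³ / 0.0403 mm² = 403000 / 0.0403 = 10000000 mm.
Print-move time: 10000000 / 153 → 65359.5 s.
That's 65359.5 s → 18.16 hours.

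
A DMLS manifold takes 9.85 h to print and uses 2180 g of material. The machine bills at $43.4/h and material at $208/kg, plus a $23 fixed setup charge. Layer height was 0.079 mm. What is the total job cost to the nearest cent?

Machine-time cost: 43.4 × 9.85 → $427.49.
Feedstock cost = 208 × 2180/1000 = $453.44.
Total = 427.49 + 453.44 + 23 = $903.93.

$903.93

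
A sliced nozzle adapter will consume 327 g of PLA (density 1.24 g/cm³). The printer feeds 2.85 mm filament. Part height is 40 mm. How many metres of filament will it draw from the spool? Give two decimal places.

Volume = 327 g / 1.24 g·cm⁻³ = 263.7097 cm³ = 263709.7 mm³.
A = π r² = π × 1.425² = 6.3794 mm².
Length = 263709.7 / 6.3794 = 41337.7 mm = 41.34 m.

41.34 m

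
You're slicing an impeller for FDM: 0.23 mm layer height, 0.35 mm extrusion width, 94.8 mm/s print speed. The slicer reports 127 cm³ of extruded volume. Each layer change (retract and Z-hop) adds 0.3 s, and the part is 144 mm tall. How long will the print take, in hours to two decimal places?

4.67 hours

Line area = 0.23 × 0.35 = 0.0805 mm².
Path length: 127000 mm³ / 0.0805 mm² → 1577639.8 mm.
Time extruding = 1577639.8 / 94.8 = 16641.8 s.
Layer count = ceil(144 / 0.23) = 627.
Non-print overhead = 627 × 0.3, so 188.1 s.
Altogether 16641.8 + 188.1 = 16829.9 s, i.e. 4.67 hours.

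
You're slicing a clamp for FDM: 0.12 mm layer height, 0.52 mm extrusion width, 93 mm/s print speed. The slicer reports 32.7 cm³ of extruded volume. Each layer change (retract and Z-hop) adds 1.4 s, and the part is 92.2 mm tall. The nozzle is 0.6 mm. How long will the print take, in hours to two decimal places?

Line area: 0.12 × 0.52 → 0.0624 mm².
Path length: 32700 mm³ / 0.0624 mm² → 524038.5 mm.
Extrusion time = 524038.5 / 93 = 5634.8 s.
Layers = ⌈92.2/0.12⌉ = 769.
Z-hop total = 769 × 1.4 = 1076.6 s.
Altogether 5634.8 + 1076.6 = 6711.4 s, i.e. 1.86 hours.

1.86 hours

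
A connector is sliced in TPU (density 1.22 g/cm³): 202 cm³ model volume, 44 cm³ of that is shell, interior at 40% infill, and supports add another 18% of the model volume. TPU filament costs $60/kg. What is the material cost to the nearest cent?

Volume inside the shell = 202 − 44, so 158 cm³.
Infill volume = 0.40 × 158 = 63.2 cm³.
Support = 0.18 × 202 = 36.36 cm³.
Total extruded = 44 + 63.2 + 36.36, so 143.56 cm³.
Mass = 143.56 × 1.22, so 175.1432 g.
At $60/kg: 175.1432/1000 × 60 = $10.51.

$10.51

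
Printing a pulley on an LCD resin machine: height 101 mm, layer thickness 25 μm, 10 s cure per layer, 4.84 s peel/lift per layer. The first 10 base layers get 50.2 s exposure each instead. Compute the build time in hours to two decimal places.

Layers = ⌈101/0.025⌉ = 4040.
Burn-in layers = 10 × (50.2 + 4.84), so 550.4 s.
Regular layers = 4030 × (10 + 4.84) = 59805.2 s.
Sum: 550.4 + 59805.2 = 60355.6 s → 16.77 hours.

16.77 hours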